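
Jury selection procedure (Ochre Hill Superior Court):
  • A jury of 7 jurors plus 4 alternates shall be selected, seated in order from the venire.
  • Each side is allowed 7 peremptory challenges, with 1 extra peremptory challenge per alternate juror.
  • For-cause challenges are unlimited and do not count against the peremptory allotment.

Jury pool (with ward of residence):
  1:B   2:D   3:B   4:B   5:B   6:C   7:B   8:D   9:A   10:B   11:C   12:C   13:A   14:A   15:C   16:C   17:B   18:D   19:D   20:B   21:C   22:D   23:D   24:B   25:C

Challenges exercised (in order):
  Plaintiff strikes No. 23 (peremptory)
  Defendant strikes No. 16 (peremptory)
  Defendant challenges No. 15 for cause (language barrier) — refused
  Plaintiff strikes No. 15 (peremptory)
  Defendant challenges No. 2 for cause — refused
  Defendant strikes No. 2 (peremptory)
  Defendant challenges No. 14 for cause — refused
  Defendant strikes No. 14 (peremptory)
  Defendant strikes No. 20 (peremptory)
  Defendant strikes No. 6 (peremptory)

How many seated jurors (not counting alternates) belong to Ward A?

Removed: #2, #6, #14, #15, #16, #20, #23.
Seated jurors 1–7: #1, #3, #4, #5, #7, #8, #9 (alternates #10, #11, #12, #13 not counted).
Of those, in Ward A: #9 → 1.

1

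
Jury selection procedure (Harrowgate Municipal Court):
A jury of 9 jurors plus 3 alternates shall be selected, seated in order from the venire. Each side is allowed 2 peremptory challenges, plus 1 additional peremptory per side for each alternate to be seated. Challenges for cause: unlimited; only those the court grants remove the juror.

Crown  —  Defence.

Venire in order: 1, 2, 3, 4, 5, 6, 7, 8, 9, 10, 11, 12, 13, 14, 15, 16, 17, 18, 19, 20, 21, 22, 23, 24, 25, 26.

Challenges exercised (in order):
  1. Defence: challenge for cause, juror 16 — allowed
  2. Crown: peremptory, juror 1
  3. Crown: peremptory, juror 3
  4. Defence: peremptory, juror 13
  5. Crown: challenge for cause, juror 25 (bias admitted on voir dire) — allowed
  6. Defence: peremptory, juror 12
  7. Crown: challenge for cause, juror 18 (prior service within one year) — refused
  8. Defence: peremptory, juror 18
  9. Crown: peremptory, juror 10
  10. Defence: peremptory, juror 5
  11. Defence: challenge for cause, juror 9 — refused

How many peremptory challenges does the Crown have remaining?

Crown allotment: 2 base + 1 × 3 alternates = 5.
Crown peremptories used: #1, #3, #10 — 3 (for-cause on #25, #18 don't count).
Remaining: 5 − 3 = 2.

2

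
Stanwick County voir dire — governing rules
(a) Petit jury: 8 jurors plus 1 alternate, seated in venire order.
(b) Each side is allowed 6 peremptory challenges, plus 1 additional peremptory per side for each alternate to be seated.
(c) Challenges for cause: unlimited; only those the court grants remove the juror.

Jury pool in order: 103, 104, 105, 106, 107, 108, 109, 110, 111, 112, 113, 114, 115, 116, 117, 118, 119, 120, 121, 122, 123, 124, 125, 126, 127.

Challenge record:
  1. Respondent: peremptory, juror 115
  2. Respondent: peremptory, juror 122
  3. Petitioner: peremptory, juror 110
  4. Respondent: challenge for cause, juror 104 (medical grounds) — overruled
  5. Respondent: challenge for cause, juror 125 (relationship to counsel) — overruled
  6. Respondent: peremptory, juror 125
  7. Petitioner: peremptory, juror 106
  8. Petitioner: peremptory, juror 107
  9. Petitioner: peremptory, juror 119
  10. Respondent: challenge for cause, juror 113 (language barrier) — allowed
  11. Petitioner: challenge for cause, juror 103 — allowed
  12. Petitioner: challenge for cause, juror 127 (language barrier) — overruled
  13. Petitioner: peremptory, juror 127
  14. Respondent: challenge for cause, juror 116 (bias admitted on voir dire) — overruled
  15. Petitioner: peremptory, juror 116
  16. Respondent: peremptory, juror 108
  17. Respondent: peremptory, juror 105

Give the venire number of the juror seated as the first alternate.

121

Removed: #103, #105, #106, #107, #108, #110, #113, #115, #116, #119, #122, #125, #127. (#104 stays — for-cause denied.)
Seating in order: seats 1–8 → #104, #109, #111, #112, #114, #117, #118, #120; alternates → #121.
So alternate 1 is #121.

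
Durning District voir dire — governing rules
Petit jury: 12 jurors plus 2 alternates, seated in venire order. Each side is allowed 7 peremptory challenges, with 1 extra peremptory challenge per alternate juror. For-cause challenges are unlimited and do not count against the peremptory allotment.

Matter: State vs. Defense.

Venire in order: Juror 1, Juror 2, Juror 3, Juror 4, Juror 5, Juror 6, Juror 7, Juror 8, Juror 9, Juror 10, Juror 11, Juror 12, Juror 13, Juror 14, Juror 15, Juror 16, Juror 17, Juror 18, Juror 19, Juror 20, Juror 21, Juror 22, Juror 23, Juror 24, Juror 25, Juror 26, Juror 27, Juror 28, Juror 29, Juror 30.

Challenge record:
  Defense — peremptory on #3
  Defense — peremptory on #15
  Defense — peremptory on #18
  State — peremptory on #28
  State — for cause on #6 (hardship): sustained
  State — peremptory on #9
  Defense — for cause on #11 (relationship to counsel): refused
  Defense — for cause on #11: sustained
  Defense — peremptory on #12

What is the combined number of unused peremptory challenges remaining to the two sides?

12

State allotment: 7 base + 1 × 2 alternates = 9. Defense allotment: 7 base + 1 × 2 alternates = 9.
State peremptories used: #28, #9 — 2 (the for-cause on #6 doesn't count).
Defense peremptories used: #3, #15, #18, #12 — 4 (for-cause on #11, #11 don't count).
Remaining: (9 − 2) + (9 − 4) = 12.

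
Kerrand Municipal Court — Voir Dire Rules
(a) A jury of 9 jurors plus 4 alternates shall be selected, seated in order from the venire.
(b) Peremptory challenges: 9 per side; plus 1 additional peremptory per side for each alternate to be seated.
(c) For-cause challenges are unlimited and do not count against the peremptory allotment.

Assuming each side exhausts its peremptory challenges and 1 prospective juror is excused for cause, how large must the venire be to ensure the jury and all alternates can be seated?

Seats to fill: 9 + 4 alternates = 13.
Peremptories: 9 + 1×4 = 13 per side × 2 sides = 26.
For-cause removals: 1.
Minimum venire: 13 + 26 + 1 = 40.

40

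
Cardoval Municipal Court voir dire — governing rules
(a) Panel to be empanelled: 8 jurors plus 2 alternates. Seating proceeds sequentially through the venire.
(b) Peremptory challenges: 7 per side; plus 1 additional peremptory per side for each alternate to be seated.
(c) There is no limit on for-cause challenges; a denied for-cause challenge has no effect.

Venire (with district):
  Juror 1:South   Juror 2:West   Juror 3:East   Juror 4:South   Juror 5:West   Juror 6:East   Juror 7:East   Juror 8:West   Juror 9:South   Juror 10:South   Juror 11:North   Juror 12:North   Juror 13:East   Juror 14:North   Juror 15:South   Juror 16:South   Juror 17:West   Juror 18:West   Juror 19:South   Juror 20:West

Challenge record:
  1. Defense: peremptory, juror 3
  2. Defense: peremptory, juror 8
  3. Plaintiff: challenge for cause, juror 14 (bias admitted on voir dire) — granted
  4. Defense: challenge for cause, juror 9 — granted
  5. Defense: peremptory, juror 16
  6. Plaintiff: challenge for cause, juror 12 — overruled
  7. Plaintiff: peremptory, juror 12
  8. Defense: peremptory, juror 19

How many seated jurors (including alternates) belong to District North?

1

Removed: #3, #8, #9, #12, #14, #16, #19.
Seated (10 incl. alternates): #1, #2, #4, #5, #6, #7, #10, #11, #13, #15.
Of those, in District North: #11 → 1.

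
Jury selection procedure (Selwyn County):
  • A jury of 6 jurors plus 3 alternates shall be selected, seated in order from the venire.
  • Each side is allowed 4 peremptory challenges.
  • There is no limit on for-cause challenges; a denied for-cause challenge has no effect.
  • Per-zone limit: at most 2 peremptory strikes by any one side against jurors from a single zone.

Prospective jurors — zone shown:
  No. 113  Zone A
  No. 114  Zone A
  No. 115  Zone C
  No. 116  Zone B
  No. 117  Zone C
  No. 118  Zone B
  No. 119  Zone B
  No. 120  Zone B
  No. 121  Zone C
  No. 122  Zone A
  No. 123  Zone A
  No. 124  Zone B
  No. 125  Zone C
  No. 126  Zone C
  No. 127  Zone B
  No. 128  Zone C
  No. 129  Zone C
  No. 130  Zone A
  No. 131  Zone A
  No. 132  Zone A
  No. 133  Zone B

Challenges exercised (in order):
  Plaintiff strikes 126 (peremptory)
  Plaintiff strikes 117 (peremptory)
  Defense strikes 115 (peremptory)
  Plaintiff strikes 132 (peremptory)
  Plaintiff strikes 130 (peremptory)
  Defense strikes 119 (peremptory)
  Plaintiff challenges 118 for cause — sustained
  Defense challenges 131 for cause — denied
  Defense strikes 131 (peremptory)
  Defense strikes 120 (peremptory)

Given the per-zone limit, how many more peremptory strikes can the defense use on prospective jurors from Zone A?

0

Defense peremptories so far: #115, #119, #131, #120 — 4 of 4 used, 0 left overall.
Against Zone A: #131 — 1 used; per-zone cap 2 leaves 1.
Binding limit: min(0, 1) = 0.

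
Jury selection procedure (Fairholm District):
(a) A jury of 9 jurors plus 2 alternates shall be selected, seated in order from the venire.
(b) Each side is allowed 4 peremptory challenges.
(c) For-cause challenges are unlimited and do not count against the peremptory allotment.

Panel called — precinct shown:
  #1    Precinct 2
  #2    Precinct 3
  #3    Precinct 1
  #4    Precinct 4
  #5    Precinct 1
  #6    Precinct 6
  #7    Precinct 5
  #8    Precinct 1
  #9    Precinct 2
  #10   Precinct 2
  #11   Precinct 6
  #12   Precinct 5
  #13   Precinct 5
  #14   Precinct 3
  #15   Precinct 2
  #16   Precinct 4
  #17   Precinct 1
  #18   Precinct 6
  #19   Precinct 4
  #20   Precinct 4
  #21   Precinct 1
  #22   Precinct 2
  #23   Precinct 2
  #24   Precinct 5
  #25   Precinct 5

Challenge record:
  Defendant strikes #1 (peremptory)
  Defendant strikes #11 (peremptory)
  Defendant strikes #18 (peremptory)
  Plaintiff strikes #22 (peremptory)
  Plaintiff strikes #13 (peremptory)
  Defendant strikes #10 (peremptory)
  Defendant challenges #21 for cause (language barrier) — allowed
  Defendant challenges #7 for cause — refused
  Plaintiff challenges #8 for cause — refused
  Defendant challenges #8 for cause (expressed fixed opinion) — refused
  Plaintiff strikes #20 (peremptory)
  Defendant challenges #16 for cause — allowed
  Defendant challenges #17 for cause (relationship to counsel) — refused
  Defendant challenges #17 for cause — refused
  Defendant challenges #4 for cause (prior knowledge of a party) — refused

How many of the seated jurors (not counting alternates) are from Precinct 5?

2

Removed: #1, #10, #11, #13, #16, #18, #20, #21, #22.
Seated jurors 1–9: #2, #3, #4, #5, #6, #7, #8, #9, #12 (alternates #14, #15 not counted).
Of those, in Precinct 5: #7, #12 → 2.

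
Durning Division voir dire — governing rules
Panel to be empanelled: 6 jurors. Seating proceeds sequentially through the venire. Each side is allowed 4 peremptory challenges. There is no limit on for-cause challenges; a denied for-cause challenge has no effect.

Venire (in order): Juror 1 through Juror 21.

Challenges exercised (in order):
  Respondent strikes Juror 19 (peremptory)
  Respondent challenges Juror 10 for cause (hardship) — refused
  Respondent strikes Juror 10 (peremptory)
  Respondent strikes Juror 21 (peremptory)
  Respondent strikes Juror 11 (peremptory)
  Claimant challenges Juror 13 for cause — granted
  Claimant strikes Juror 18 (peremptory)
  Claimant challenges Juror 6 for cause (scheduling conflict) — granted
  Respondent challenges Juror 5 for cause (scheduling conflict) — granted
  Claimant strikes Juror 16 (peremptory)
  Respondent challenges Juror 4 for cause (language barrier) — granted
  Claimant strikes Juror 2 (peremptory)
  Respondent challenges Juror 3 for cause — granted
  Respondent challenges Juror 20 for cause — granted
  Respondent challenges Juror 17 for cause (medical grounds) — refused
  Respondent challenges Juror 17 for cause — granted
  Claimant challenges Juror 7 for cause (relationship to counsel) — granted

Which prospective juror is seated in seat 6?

15

Removed: #2, #3, #4, #5, #6, #7, #10, #11, #13, #16, #17, #18, #19, #20, #21.
Seating in order: seats 1–6 → #1, #8, #9, #12, #14, #15.
So seat 6 is #15.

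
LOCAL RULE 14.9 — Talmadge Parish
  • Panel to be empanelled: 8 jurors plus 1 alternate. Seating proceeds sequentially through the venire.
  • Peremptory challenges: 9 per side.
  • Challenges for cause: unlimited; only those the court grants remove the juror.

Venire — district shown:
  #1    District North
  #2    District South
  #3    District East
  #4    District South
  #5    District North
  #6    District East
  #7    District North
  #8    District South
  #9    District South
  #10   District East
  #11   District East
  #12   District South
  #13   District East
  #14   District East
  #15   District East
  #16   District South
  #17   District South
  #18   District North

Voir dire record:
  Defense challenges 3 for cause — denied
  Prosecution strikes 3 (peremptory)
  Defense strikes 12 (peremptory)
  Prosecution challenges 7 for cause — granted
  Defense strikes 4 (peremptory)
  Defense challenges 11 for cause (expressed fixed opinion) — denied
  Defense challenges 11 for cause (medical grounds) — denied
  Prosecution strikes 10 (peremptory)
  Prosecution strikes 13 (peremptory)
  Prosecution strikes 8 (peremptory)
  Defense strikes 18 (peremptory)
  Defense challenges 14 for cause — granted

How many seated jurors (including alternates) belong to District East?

Removed: #3, #4, #7, #8, #10, #12, #13, #14, #18.
Seated (9 incl. alternates): #1, #2, #5, #6, #9, #11, #15, #16, #17.
Of those, in District East: #6, #11, #15 → 3.

3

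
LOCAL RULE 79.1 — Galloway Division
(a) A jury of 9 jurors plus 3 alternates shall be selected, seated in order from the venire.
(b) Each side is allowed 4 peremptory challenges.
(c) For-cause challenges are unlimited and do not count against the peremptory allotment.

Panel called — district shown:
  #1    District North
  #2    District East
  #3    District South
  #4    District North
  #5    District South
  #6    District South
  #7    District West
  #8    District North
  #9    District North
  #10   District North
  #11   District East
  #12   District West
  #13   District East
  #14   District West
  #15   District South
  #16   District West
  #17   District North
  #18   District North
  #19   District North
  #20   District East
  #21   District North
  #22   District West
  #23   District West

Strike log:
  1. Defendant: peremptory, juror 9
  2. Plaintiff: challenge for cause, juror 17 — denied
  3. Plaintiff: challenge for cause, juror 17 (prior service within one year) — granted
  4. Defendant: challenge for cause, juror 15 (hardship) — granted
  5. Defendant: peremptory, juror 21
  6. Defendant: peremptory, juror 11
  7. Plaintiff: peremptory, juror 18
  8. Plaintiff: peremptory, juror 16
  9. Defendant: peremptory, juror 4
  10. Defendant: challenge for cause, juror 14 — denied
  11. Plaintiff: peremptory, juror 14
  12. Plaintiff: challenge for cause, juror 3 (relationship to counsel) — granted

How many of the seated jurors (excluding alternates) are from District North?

3

Removed: #3, #4, #9, #11, #14, #15, #16, #17, #18, #21.
Seated jurors 1–9: #1, #2, #5, #6, #7, #8, #10, #12, #13 (alternates #19, #20, #22 not counted).
Of those, in District North: #1, #8, #10 → 3.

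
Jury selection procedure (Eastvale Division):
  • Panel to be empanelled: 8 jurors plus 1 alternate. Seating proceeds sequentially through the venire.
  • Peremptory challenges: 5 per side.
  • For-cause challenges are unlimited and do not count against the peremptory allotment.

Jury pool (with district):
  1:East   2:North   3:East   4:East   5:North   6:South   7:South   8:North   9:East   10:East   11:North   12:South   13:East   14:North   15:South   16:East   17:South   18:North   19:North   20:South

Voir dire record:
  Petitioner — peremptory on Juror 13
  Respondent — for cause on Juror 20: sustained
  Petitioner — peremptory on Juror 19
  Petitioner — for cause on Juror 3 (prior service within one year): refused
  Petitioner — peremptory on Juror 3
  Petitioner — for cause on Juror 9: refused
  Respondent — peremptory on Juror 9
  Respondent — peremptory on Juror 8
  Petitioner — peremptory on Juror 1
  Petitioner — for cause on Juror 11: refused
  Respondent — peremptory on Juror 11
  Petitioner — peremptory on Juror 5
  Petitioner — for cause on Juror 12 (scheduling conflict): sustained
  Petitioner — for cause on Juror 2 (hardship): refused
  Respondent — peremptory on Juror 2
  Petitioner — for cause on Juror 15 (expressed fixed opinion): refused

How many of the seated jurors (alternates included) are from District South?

Removed: #1, #2, #3, #5, #8, #9, #11, #12, #13, #19, #20.
Seated (9 incl. alternates): #4, #6, #7, #10, #14, #15, #16, #17, #18.
Of those, in District South: #6, #7, #15, #17 → 4.

4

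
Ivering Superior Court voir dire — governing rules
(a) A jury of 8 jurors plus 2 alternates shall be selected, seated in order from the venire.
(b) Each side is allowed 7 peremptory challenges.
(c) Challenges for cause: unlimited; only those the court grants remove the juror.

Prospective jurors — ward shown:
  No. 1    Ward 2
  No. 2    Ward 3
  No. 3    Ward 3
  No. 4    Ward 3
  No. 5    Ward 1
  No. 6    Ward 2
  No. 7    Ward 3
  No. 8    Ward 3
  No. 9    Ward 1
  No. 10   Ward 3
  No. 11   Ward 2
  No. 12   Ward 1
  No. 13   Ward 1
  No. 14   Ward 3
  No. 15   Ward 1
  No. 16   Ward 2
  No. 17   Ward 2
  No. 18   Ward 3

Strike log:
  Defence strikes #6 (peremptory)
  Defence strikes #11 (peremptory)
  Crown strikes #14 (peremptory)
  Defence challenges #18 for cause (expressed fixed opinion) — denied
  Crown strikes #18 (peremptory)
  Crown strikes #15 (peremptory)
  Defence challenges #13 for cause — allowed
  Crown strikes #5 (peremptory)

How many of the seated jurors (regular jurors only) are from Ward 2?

Removed: #5, #6, #11, #13, #14, #15, #18.
Seated jurors 1–8: #1, #2, #3, #4, #7, #8, #9, #10 (alternates #12, #16 not counted).
Of those, in Ward 2: #1 → 1.

1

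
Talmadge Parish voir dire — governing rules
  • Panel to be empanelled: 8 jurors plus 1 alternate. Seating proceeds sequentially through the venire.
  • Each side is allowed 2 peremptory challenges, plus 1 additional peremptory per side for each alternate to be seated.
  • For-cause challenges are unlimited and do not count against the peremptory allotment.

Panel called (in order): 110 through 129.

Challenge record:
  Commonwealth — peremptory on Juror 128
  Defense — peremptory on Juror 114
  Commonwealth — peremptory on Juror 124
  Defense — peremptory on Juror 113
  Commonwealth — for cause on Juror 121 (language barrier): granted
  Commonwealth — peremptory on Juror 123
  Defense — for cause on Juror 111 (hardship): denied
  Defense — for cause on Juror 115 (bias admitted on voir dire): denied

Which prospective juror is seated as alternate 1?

120

Removed: #113, #114, #121, #123, #124, #128. (#111, #115 stay — for-cause denied.)
Seating in order: seats 1–8 → #110, #111, #112, #115, #116, #117, #118, #119; alternates → #120.
So alternate 1 is #120.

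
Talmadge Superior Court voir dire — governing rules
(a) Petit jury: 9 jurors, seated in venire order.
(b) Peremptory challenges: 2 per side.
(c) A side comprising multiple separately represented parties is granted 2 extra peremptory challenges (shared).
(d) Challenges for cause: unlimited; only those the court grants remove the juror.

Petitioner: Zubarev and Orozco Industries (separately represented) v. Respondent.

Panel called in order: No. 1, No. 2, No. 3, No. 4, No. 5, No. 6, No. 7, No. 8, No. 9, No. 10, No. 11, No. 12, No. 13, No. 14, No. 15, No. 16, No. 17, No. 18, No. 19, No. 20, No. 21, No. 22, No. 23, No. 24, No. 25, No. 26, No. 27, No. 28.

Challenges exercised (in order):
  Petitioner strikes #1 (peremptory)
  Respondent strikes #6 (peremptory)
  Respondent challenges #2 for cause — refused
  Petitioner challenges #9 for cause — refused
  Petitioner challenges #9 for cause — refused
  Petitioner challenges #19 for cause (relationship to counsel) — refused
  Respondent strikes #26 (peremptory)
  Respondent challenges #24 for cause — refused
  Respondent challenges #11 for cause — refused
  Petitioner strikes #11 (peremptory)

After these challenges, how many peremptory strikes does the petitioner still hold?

Petitioner allotment: 2 base + 2 multi-party = 4.
Petitioner peremptories used: #1, #11 — 2 (for-cause on #9, #9, #19 don't count).
Remaining: 4 − 2 = 2.

2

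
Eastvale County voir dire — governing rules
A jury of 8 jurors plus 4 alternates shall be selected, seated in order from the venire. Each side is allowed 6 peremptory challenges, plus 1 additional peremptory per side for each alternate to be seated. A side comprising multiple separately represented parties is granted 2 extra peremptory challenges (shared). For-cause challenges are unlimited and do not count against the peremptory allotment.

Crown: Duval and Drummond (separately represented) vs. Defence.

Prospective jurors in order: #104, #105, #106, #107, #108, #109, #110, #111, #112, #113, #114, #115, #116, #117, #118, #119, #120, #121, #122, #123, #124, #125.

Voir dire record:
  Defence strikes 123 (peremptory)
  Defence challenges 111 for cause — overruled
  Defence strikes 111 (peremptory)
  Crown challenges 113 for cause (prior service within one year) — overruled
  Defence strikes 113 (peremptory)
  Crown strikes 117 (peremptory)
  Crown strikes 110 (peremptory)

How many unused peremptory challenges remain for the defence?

7

Defence allotment: 6 base + 1 × 4 alternates = 10.
Defence peremptories used: #123, #111, #113 — 3 (the for-cause on #111 doesn't count).
Remaining: 10 − 3 = 7.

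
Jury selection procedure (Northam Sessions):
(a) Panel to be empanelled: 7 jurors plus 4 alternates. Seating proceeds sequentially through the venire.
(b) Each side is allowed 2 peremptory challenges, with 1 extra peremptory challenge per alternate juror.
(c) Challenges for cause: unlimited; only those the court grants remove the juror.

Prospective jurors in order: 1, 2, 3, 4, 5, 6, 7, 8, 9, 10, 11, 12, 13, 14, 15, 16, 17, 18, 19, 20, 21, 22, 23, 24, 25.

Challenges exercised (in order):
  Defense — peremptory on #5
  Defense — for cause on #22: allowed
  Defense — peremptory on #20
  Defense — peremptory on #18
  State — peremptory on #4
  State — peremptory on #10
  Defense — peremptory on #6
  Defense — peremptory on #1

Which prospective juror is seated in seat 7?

Removed: #1, #4, #5, #6, #10, #18, #20, #22.
Seating in order: seats 1–7 → #2, #3, #7, #8, #9, #11, #12; alternates → #13, #14, #15, #16.
So seat 7 is #12.

12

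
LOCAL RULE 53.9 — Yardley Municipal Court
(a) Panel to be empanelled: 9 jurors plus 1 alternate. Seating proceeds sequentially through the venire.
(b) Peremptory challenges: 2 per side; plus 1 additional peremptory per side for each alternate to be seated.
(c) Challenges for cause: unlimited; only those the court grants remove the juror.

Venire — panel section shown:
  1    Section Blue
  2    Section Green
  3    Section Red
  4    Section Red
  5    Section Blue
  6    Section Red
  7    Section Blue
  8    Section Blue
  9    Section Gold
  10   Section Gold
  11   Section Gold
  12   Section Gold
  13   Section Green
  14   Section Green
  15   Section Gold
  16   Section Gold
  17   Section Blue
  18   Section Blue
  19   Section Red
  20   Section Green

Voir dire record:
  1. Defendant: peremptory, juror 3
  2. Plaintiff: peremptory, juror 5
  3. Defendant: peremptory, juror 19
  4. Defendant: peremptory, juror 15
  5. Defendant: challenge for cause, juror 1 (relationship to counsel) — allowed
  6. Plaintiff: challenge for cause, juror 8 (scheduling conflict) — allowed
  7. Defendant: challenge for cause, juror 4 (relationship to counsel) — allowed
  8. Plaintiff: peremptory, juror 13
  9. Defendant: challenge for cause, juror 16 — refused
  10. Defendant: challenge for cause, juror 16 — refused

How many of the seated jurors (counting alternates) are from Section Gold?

5

Removed: #1, #3, #4, #5, #8, #13, #15, #19.
Seated (10 incl. alternates): #2, #6, #7, #9, #10, #11, #12, #14, #16, #17.
Of those, in Section Gold: #9, #10, #11, #12, #16 → 5.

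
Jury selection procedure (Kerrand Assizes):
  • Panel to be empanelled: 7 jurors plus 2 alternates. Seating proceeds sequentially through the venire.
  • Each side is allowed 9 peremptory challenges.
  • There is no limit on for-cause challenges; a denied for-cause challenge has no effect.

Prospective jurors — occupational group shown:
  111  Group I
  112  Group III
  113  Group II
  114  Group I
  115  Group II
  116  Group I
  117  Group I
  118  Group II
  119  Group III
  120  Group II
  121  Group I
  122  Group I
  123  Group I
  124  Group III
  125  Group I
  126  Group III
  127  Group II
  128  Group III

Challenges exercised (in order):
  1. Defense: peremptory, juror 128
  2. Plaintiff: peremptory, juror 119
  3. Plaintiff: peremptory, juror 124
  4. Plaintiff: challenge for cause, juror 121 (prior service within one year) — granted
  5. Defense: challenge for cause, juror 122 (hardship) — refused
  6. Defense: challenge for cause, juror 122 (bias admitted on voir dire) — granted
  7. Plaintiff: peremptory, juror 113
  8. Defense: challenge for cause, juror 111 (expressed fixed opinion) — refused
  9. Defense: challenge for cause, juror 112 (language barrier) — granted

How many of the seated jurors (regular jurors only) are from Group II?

3

Removed: #112, #113, #119, #121, #122, #124, #128.
Seated jurors 1–7: #111, #114, #115, #116, #117, #118, #120 (alternates #123, #125 not counted).
Of those, in Group II: #115, #118, #120 → 3.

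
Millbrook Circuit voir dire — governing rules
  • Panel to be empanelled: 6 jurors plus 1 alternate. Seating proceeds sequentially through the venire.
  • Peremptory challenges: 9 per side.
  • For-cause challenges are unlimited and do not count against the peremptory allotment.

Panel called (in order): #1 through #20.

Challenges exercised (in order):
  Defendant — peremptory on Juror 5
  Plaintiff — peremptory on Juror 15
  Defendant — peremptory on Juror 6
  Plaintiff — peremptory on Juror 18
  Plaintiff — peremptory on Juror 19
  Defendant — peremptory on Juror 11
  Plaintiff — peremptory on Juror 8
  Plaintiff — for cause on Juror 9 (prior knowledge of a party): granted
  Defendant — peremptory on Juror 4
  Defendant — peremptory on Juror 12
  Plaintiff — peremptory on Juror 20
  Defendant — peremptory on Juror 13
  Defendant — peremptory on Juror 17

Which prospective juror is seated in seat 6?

14

Removed: #4, #5, #6, #8, #9, #11, #12, #13, #15, #17, #18, #19, #20.
Seating in order: seats 1–6 → #1, #2, #3, #7, #10, #14; alternates → #16.
So seat 6 is #14.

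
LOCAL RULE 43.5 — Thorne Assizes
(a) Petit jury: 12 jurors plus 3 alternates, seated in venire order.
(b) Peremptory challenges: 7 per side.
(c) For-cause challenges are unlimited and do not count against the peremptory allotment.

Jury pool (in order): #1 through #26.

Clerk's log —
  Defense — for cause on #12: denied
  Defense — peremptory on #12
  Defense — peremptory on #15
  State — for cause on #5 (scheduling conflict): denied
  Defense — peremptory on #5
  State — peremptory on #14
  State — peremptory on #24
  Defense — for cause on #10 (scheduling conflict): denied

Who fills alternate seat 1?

Removed: #5, #12, #14, #15, #24. (#10 stays — for-cause denied.)
Filling seats in venire order through position 13: #1, #2, #3, #4, #6, #7, #8, #9, #10, #11, #13, #16, #17.
So alternate 1 is #17.

17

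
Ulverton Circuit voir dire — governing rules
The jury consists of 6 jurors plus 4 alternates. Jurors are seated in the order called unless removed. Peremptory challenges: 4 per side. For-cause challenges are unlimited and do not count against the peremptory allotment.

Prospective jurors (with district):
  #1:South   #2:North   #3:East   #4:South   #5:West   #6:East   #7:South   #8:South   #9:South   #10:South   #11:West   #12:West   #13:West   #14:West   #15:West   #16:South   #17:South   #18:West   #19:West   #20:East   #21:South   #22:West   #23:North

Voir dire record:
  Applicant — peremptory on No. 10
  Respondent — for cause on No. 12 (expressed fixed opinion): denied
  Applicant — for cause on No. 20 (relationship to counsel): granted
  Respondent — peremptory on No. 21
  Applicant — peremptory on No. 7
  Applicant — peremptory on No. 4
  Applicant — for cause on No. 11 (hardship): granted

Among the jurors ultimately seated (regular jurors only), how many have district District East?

2

Removed: #4, #7, #10, #11, #20, #21.
Seated jurors 1–6: #1, #2, #3, #5, #6, #8 (alternates #9, #12, #13, #14 not counted).
Of those, in District East: #3, #6 → 2.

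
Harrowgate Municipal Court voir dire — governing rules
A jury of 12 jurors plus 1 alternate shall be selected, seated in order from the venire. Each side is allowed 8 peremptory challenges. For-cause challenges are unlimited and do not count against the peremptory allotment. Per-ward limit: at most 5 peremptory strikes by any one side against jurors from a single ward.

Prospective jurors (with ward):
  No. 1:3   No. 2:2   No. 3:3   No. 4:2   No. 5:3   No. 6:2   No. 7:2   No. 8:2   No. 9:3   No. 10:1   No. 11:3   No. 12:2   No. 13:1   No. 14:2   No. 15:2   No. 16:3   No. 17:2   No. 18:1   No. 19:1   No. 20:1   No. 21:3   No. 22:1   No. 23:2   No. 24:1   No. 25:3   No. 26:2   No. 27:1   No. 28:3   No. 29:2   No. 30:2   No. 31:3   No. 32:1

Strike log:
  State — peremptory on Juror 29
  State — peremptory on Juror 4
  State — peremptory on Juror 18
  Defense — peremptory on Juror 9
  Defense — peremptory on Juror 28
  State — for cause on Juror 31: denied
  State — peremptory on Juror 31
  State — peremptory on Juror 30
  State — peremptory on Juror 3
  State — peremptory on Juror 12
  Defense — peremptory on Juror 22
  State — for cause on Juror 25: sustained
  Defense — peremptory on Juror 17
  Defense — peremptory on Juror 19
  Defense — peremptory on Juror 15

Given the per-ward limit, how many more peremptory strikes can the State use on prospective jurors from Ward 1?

1

State peremptories so far: #29, #4, #18, #31, #30, #3, #12 — 7 of 8 used, 1 left overall.
Against Ward 1: #18 — 1 used; per-ward cap 5 leaves 4.
Binding limit: min(1, 4) = 1.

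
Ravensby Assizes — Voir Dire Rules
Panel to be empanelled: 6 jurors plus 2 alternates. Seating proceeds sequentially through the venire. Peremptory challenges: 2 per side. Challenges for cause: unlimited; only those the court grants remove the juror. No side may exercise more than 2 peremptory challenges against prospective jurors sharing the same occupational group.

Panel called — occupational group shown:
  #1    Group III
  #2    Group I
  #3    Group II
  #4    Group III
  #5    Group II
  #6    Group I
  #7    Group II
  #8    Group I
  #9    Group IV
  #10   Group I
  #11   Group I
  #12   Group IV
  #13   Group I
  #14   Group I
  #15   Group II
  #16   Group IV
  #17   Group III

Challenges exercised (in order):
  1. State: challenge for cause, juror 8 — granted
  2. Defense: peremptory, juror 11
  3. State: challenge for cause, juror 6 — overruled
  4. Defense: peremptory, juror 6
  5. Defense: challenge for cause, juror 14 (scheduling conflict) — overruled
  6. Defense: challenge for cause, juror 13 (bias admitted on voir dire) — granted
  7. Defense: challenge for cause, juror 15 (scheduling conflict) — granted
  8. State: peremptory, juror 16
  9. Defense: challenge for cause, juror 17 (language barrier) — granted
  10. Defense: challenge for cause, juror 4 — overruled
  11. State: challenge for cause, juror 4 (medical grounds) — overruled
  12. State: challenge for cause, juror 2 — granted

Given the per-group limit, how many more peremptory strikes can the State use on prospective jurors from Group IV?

1

State peremptories so far: #16 — 1 of 2 used, 1 left overall.
Against Group IV: #16 — 1 used; per-group cap 2 leaves 1.
Binding limit: min(1, 1) = 1.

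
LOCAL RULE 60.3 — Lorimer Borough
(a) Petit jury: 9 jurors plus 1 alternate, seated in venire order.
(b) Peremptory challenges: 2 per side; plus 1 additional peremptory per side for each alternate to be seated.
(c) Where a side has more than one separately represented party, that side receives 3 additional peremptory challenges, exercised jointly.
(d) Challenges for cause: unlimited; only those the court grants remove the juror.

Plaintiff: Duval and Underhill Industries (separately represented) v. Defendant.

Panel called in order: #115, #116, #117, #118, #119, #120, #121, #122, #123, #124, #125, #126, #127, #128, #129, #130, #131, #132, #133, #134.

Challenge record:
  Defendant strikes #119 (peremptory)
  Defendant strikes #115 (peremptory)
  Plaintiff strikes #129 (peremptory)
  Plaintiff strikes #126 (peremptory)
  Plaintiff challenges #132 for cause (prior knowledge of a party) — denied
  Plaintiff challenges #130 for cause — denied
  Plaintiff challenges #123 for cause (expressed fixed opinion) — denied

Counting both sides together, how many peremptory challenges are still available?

5

Plaintiff allotment: 2 base + 1 × 1 alternate + 3 multi-party = 6. Defendant allotment: 2 base + 1 × 1 alternate = 3.
Plaintiff peremptories used: #129, #126 — 2 (for-cause on #132, #130, #123 don't count).
Defendant peremptories used: #119, #115 — 2.
Remaining: (6 − 2) + (3 − 2) = 5.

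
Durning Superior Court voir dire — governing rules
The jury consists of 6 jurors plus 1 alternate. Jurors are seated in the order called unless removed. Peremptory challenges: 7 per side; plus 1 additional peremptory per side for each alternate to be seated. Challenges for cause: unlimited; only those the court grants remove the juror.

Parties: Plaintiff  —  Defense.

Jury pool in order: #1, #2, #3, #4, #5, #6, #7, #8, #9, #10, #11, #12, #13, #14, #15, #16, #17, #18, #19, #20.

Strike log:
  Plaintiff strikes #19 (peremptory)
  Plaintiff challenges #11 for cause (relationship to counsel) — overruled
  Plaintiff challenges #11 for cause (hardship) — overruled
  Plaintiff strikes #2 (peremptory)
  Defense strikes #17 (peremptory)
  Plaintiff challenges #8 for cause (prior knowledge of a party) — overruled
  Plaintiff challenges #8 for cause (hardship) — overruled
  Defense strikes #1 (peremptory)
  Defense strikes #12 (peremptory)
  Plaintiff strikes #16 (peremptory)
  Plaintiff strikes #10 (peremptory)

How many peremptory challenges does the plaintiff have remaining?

Plaintiff allotment: 7 base + 1 × 1 alternate = 8.
Plaintiff peremptories used: #19, #2, #16, #10 — 4 (for-cause on #11, #11, #8, #8 don't count).
Remaining: 8 − 4 = 4.

4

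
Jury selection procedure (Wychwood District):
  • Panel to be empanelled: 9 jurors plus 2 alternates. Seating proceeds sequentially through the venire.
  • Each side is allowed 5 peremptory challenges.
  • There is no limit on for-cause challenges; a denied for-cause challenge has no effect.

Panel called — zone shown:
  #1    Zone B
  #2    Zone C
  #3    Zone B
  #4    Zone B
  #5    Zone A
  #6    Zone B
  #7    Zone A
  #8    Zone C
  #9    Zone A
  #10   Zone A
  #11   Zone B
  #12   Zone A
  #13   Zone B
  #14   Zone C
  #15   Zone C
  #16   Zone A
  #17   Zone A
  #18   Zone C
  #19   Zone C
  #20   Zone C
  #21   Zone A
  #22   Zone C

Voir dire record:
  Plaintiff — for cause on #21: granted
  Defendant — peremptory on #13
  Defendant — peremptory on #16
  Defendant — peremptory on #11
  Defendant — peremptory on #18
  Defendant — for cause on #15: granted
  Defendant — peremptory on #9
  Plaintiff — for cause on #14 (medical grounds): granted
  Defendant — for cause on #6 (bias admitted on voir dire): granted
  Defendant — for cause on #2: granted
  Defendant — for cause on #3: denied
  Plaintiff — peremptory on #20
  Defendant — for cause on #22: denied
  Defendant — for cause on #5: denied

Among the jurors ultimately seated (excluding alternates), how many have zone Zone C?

Removed: #2, #6, #9, #11, #13, #14, #15, #16, #18, #20, #21.
Seated jurors 1–9: #1, #3, #4, #5, #7, #8, #10, #12, #17 (alternates #19, #22 not counted).
Of those, in Zone C: #8 → 1.

1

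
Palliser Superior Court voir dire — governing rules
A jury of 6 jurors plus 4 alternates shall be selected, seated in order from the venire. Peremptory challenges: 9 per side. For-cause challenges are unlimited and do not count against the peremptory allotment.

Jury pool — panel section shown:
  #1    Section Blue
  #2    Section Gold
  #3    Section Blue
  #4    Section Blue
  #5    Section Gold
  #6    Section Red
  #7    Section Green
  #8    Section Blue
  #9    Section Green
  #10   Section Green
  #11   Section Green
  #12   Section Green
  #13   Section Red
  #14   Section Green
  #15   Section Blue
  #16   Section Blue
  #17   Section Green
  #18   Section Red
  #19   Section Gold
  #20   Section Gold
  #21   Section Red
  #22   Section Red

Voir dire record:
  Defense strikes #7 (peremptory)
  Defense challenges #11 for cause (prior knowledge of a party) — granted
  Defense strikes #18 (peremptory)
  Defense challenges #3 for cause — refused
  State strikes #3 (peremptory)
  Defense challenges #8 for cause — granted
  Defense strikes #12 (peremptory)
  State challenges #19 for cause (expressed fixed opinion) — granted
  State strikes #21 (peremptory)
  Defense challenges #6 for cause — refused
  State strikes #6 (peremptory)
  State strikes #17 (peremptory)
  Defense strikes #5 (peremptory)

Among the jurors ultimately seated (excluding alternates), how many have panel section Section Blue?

Removed: #3, #5, #6, #7, #8, #11, #12, #17, #18, #19, #21.
Seated jurors 1–6: #1, #2, #4, #9, #10, #13 (alternates #14, #15, #16, #20 not counted).
Of those, in Section Blue: #1, #4 → 2.

2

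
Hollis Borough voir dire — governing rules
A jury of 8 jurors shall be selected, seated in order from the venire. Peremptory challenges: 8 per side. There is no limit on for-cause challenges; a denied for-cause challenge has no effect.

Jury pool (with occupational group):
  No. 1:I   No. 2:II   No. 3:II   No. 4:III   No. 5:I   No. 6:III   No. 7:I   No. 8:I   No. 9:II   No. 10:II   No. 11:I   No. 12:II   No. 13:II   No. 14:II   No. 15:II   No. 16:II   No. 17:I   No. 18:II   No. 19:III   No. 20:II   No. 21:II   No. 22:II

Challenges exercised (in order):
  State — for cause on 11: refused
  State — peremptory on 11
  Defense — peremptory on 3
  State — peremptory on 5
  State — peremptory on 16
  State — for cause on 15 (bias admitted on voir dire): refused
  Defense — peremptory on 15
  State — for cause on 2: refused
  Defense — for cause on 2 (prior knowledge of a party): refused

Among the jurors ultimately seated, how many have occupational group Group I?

3

Removed: #3, #5, #11, #15, #16.
Seated jurors 1–8: #1, #2, #4, #6, #7, #8, #9, #10.
Of those, in Group I: #1, #7, #8 → 3.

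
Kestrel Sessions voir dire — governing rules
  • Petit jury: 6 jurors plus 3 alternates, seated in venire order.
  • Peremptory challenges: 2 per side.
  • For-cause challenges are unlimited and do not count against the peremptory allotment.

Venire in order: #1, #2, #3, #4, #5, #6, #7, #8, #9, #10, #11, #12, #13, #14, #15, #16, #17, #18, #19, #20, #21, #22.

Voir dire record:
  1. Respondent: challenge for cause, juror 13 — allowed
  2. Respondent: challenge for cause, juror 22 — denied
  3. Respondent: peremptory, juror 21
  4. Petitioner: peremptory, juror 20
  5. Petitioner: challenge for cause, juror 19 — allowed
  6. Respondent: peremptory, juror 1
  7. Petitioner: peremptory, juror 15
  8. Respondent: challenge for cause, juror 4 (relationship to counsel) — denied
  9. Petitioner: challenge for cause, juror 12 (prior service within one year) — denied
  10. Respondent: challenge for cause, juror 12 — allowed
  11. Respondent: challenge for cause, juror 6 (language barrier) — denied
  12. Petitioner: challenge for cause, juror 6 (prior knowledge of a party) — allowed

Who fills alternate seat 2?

Removed: #1, #6, #12, #13, #15, #19, #20, #21. (#4, #22 stay — for-cause denied.)
Seating in order: seats 1–6 → #2, #3, #4, #5, #7, #8; alternates → #9, #10, #11.
So alternate 2 is #10.

10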